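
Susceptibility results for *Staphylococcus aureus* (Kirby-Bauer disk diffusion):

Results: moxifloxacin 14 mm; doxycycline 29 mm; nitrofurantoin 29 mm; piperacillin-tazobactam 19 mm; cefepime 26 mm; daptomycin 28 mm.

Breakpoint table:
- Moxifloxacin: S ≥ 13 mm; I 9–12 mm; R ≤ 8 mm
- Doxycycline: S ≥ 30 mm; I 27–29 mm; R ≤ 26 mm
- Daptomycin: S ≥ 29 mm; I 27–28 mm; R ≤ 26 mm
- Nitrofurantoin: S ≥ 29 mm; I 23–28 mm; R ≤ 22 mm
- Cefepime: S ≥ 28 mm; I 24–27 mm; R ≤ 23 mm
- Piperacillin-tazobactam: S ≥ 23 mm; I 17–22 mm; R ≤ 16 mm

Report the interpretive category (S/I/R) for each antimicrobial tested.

Moxifloxacin: 14 mm is ≥ 13 mm — Susceptible
Doxycycline: 29 mm is in 27–29 mm — Intermediate
Nitrofurantoin: 29 mm is ≥ 29 mm ⇒ Susceptible
Piperacillin-tazobactam 19 mm: in 17–22 mm ⇒ intermediate
Cefepime 26 mm: in 24–27 mm → intermediate
Daptomycin (28 mm) in 27–28 mm ⇒ Intermediate

S, I, S, I, I, I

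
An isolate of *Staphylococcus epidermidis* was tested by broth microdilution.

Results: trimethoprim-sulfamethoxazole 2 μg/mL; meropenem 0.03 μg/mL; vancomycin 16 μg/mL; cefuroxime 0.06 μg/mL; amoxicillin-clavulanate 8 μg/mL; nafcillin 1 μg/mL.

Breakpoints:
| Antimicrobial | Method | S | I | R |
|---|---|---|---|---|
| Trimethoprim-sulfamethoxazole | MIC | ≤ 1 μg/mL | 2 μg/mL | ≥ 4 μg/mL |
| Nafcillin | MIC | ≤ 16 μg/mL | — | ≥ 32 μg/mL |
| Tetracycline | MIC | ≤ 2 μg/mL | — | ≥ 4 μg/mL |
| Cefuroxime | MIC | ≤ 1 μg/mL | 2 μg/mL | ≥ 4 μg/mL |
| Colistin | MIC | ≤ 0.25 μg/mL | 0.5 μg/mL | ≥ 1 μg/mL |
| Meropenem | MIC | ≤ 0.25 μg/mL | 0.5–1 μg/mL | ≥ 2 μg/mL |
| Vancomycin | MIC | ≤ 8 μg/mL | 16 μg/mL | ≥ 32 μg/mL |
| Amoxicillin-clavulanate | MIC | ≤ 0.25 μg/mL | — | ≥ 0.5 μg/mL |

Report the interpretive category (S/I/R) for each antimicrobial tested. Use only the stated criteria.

I, S, I, S, R, S

Trimethoprim-sulfamethoxazole: 2 μg/mL is = 2 μg/mL → intermediate
Meropenem (0.03 μg/mL) ≤ 0.25 μg/mL ⇒ S
Vancomycin: 16 μg/mL is = 16 μg/mL ⇒ I
Cefuroxime 0.06 μg/mL: ≤ 1 μg/mL ⇒ Susceptible
Amoxicillin-clavulanate (8 μg/mL) ≥ 0.5 μg/mL → Resistant
Nafcillin: 1 μg/mL is ≤ 16 μg/mL → S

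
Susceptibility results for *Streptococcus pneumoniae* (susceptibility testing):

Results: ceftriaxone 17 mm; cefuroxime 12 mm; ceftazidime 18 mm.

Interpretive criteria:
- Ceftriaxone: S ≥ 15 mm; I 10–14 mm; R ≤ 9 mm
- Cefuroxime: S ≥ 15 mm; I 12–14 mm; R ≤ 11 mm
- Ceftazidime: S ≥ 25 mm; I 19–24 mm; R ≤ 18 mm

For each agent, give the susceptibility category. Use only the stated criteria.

Ceftriaxone (17 mm) ≥ 15 mm ⇒ susceptible
Cefuroxime (12 mm) in 12–14 mm → I
Ceftazidime: 18 mm is ≤ 18 mm → resistant

S, I, R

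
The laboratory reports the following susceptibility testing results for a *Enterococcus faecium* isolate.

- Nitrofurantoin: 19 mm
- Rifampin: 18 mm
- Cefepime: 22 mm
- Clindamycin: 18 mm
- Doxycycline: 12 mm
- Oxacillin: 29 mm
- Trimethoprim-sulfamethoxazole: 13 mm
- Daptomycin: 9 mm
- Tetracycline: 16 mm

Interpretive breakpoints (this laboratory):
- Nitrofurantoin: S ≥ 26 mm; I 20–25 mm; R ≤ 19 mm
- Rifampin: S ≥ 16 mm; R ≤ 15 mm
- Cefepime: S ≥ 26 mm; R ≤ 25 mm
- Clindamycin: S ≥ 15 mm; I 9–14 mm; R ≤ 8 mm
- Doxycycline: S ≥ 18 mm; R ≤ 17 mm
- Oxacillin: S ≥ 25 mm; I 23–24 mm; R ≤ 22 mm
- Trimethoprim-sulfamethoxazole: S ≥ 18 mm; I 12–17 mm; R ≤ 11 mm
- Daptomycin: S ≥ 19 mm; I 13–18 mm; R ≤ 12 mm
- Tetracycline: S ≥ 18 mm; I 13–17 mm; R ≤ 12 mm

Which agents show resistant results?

nitrofurantoin, cefepime, doxycycline, daptomycin

Nitrofurantoin: 19 mm is ≤ 19 mm — R
Rifampin: 18 mm is ≥ 16 mm ⇒ Susceptible
Cefepime: 22 mm is ≤ 25 mm ⇒ R
Clindamycin (18 mm) ≥ 15 mm ⇒ susceptible
Doxycycline (12 mm) ≤ 17 mm — R
Oxacillin 29 mm: ≥ 25 mm ⇒ susceptible
Trimethoprim-sulfamethoxazole 13 mm: in 12–17 mm → I
Daptomycin 9 mm: ≤ 12 mm → resistant
Tetracycline: 16 mm is in 13–17 mm → I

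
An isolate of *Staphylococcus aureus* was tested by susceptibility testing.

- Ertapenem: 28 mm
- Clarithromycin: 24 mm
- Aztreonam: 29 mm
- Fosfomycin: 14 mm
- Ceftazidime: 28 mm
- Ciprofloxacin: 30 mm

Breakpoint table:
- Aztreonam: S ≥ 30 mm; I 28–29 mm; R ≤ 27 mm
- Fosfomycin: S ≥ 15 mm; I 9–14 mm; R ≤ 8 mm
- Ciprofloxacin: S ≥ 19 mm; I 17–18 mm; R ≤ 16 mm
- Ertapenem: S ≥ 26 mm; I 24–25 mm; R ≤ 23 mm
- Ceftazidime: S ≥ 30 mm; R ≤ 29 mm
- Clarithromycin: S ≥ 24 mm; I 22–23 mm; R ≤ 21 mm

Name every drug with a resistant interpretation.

Ertapenem 28 mm: ≥ 26 mm ⇒ S
Clarithromycin (24 mm) ≥ 24 mm → susceptible
Aztreonam (29 mm) in 28–29 mm — intermediate
Fosfomycin: 14 mm is in 9–14 mm ⇒ intermediate
Ceftazidime: 28 mm is ≤ 29 mm — R
Ciprofloxacin 30 mm: ≥ 19 mm → S

ceftazidime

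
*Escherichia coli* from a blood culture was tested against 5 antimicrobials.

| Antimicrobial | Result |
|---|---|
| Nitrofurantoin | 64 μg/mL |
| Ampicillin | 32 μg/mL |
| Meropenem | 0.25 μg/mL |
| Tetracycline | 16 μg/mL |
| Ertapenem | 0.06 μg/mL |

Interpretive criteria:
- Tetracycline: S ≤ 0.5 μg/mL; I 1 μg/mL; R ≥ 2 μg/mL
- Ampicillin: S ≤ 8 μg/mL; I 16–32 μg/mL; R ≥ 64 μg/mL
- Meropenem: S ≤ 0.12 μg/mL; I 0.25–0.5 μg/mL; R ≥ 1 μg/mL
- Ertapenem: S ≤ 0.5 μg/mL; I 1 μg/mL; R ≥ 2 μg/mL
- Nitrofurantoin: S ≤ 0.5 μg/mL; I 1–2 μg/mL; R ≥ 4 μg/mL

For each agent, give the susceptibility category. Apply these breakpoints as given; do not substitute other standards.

Nitrofurantoin: 64 μg/mL is ≥ 4 μg/mL ⇒ resistant
Ampicillin (32 μg/mL) in 16–32 μg/mL — I
Meropenem: 0.25 μg/mL is in 0.25–0.5 μg/mL — I
Tetracycline 16 μg/mL: ≥ 2 μg/mL — R
Ertapenem 0.06 μg/mL: ≤ 0.5 μg/mL — Susceptible

R, I, I, R, S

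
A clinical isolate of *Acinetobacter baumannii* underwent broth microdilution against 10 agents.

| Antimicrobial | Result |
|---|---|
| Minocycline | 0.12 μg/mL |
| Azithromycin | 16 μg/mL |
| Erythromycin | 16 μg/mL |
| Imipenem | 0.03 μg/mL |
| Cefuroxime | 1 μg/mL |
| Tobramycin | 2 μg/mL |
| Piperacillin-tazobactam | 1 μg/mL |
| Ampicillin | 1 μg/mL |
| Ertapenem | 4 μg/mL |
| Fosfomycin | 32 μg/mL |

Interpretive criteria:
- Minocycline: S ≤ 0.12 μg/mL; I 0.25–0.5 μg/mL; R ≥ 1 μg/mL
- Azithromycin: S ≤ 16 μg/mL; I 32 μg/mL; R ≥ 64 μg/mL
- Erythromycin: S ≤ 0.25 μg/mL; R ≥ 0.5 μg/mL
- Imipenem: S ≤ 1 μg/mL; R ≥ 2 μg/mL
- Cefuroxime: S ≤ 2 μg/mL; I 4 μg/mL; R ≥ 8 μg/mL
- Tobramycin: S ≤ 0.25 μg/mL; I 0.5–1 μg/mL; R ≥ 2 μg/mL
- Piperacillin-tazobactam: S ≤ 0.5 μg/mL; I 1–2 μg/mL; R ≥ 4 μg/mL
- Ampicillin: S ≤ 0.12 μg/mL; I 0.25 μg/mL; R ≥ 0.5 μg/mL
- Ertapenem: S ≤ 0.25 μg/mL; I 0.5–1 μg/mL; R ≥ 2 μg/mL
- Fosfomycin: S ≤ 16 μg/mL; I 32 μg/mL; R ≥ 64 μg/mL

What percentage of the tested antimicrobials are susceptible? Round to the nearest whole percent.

40%

Minocycline 0.12 μg/mL: ≤ 0.12 μg/mL → S
Azithromycin 16 μg/mL: ≤ 16 μg/mL → S
Erythromycin (16 μg/mL) ≥ 0.5 μg/mL ⇒ Resistant
Imipenem (0.03 μg/mL) ≤ 1 μg/mL — Susceptible
Cefuroxime 1 μg/mL: ≤ 2 μg/mL → S
Tobramycin (2 μg/mL) ≥ 2 μg/mL ⇒ Resistant
Piperacillin-tazobactam: 1 μg/mL is in 1–2 μg/mL ⇒ Intermediate
Ampicillin 1 μg/mL: ≥ 0.5 μg/mL — resistant
Ertapenem: 4 μg/mL is ≥ 2 μg/mL — R
Fosfomycin 32 μg/mL: = 32 μg/mL → Intermediate
Susceptible: 4/10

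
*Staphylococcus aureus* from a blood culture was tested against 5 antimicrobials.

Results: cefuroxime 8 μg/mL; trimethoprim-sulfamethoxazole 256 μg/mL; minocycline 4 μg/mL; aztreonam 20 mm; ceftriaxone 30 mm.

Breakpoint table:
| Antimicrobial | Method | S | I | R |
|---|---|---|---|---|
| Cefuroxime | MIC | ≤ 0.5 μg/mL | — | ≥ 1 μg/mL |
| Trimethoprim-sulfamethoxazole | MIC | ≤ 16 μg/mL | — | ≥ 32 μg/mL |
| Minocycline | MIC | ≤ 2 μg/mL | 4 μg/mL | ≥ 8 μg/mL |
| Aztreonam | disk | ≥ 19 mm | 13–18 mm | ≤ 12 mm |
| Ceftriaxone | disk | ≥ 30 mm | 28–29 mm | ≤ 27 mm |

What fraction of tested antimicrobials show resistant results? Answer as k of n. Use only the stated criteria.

Cefuroxime: 8 μg/mL is ≥ 1 μg/mL → resistant
Trimethoprim-sulfamethoxazole: 256 μg/mL is ≥ 32 μg/mL ⇒ Resistant
Minocycline: 4 μg/mL is = 4 μg/mL ⇒ Intermediate
Aztreonam (20 mm) ≥ 19 mm — Susceptible
Ceftriaxone: 30 mm is ≥ 30 mm → Susceptible
Resistant: 2/5

2 of 5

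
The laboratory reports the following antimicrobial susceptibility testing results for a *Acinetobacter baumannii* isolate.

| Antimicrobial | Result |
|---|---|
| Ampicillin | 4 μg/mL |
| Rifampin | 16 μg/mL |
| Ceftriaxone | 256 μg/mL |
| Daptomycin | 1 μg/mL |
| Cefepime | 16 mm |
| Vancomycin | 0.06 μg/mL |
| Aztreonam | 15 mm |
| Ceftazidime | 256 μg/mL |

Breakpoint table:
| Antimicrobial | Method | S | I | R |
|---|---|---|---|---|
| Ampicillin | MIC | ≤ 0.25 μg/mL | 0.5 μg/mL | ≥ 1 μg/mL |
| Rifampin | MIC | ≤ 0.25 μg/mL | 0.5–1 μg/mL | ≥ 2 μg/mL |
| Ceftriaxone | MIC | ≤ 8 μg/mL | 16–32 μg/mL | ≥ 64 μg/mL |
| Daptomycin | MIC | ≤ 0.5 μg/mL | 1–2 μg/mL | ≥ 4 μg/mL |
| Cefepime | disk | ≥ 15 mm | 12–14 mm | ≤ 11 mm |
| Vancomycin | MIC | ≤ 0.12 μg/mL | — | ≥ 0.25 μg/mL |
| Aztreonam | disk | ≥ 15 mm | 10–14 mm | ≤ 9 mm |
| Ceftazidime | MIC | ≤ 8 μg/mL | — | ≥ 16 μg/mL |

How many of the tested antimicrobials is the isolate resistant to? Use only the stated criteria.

Ampicillin 4 μg/mL: ≥ 1 μg/mL — Resistant
Rifampin (16 μg/mL) ≥ 2 μg/mL → R
Ceftriaxone (256 μg/mL) ≥ 64 μg/mL — Resistant
Daptomycin 1 μg/mL: in 1–2 μg/mL — I
Cefepime (16 mm) ≥ 15 mm → Susceptible
Vancomycin: 0.06 μg/mL is ≤ 0.12 μg/mL ⇒ S
Aztreonam (15 mm) ≥ 15 mm → susceptible
Ceftazidime (256 μg/mL) ≥ 16 μg/mL → R
Resistant: 4

4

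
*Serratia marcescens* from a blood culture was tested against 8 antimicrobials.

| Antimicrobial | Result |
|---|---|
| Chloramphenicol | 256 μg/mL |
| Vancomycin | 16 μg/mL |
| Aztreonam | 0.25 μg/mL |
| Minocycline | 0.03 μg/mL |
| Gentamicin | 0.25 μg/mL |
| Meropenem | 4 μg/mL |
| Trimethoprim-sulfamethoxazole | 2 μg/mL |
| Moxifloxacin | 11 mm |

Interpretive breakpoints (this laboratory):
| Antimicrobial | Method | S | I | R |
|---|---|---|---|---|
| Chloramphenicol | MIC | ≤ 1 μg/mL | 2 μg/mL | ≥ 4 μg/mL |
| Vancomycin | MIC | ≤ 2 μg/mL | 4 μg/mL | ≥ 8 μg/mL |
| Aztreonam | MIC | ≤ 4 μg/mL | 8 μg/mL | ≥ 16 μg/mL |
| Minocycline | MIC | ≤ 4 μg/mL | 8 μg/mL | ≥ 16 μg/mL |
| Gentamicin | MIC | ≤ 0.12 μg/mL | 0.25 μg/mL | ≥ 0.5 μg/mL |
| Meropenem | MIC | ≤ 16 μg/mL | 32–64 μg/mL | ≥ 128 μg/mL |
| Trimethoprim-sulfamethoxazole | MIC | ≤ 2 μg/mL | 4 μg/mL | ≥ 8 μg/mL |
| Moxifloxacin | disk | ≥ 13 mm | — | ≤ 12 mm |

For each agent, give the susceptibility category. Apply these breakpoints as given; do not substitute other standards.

Chloramphenicol 256 μg/mL: ≥ 4 μg/mL → R
Vancomycin (16 μg/mL) ≥ 8 μg/mL → resistant
Aztreonam 0.25 μg/mL: ≤ 4 μg/mL — susceptible
Minocycline: 0.03 μg/mL is ≤ 4 μg/mL — Susceptible
Gentamicin (0.25 μg/mL) = 0.25 μg/mL — intermediate
Meropenem: 4 μg/mL is ≤ 16 μg/mL ⇒ Susceptible
Trimethoprim-sulfamethoxazole: 2 μg/mL is ≤ 2 μg/mL — susceptible
Moxifloxacin (11 mm) ≤ 12 mm → resistant

R, R, S, S, I, S, S, R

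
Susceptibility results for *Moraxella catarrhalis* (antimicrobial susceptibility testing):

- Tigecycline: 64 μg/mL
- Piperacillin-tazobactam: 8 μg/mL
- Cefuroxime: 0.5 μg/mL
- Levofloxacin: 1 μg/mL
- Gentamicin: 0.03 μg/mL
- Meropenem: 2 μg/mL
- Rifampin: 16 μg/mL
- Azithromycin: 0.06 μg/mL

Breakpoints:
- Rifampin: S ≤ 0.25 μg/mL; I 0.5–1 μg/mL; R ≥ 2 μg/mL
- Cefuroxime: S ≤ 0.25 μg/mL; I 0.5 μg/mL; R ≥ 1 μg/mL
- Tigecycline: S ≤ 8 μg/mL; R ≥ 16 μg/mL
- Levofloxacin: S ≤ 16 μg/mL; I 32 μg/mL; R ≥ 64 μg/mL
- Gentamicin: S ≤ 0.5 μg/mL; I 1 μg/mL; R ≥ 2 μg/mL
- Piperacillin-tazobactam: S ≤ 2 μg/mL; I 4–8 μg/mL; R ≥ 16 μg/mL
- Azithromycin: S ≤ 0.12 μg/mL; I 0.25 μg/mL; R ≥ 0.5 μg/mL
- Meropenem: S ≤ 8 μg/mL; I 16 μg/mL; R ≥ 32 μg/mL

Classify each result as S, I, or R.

R, I, I, S, S, S, R, S

Tigecycline: 64 μg/mL is ≥ 16 μg/mL → Resistant
Piperacillin-tazobactam 8 μg/mL: in 4–8 μg/mL → I
Cefuroxime: 0.5 μg/mL is = 0.5 μg/mL — Intermediate
Levofloxacin: 1 μg/mL is ≤ 16 μg/mL → susceptible
Gentamicin: 0.03 μg/mL is ≤ 0.5 μg/mL — S
Meropenem: 2 μg/mL is ≤ 8 μg/mL — susceptible
Rifampin 16 μg/mL: ≥ 2 μg/mL → Resistant
Azithromycin 0.06 μg/mL: ≤ 0.12 μg/mL ⇒ susceptible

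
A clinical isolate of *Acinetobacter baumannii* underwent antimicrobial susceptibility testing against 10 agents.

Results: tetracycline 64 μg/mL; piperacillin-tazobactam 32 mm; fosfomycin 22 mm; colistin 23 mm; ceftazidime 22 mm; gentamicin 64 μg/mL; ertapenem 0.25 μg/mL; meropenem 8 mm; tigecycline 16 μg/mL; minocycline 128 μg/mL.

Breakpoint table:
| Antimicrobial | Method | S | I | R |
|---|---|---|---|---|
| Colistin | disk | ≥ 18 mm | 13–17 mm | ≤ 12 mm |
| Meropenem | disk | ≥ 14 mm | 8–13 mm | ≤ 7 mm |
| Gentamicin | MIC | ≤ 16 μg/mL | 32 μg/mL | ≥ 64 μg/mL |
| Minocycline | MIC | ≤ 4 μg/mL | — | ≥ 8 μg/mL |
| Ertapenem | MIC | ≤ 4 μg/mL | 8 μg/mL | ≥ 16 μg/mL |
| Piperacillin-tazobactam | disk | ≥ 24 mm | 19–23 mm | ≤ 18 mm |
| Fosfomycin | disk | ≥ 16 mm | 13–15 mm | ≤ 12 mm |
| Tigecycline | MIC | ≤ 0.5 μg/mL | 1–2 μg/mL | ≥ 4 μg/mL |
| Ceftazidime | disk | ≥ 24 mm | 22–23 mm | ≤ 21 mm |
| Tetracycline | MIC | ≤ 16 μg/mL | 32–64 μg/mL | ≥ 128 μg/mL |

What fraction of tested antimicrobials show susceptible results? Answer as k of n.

Tetracycline (64 μg/mL) in 32–64 μg/mL ⇒ Intermediate
Piperacillin-tazobactam: 32 mm is ≥ 24 mm ⇒ S
Fosfomycin 22 mm: ≥ 16 mm ⇒ S
Colistin 23 mm: ≥ 18 mm — Susceptible
Ceftazidime 22 mm: in 22–23 mm → Intermediate
Gentamicin 64 μg/mL: ≥ 64 μg/mL — R
Ertapenem: 0.25 μg/mL is ≤ 4 μg/mL — S
Meropenem (8 mm) in 8–13 mm — Intermediate
Tigecycline (16 μg/mL) ≥ 4 μg/mL ⇒ R
Minocycline 128 μg/mL: ≥ 8 μg/mL — resistant
Susceptible: 4/10

4 of 10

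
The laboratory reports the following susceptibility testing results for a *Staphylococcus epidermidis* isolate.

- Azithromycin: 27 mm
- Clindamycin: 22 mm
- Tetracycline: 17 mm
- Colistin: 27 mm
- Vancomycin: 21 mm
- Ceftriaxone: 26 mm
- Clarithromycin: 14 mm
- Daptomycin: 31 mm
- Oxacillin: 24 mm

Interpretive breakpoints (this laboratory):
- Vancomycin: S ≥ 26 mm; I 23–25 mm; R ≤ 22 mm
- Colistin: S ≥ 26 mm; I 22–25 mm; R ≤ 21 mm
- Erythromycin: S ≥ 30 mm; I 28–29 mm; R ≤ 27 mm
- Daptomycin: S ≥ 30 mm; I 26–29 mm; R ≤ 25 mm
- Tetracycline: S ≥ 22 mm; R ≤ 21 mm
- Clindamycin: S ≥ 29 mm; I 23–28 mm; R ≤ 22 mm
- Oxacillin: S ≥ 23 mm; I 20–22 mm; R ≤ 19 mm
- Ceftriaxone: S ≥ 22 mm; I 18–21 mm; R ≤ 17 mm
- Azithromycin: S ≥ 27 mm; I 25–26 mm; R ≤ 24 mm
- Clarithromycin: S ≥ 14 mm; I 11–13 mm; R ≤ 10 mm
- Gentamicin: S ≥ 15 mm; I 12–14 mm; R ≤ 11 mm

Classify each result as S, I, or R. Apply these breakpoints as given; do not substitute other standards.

S, R, R, S, R, S, S, S, S

Azithromycin 27 mm: ≥ 27 mm ⇒ S
Clindamycin (22 mm) ≤ 22 mm — resistant
Tetracycline: 17 mm is ≤ 21 mm → resistant
Colistin: 27 mm is ≥ 26 mm → susceptible
Vancomycin 21 mm: ≤ 22 mm → resistant
Ceftriaxone 26 mm: ≥ 22 mm — S
Clarithromycin 14 mm: ≥ 14 mm ⇒ S
Daptomycin 31 mm: ≥ 30 mm ⇒ Susceptible
Oxacillin (24 mm) ≥ 23 mm — Susceptible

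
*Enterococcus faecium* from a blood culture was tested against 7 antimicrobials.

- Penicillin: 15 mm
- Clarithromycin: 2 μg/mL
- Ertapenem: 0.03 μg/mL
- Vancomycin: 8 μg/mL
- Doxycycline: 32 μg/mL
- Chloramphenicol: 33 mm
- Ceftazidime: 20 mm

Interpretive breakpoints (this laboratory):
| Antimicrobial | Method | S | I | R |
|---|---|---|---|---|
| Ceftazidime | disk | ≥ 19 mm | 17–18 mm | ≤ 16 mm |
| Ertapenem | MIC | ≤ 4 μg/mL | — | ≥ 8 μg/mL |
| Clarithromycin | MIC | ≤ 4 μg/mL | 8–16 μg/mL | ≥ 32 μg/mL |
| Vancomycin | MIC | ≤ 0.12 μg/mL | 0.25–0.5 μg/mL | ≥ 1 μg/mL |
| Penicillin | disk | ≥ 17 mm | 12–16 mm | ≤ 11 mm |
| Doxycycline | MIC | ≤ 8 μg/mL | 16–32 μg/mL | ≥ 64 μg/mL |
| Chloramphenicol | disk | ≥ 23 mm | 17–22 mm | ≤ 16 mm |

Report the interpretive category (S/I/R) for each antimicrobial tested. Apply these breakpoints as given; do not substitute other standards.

Penicillin: 15 mm is in 12–16 mm → Intermediate
Clarithromycin 2 μg/mL: ≤ 4 μg/mL → susceptible
Ertapenem 0.03 μg/mL: ≤ 4 μg/mL ⇒ susceptible
Vancomycin: 8 μg/mL is ≥ 1 μg/mL ⇒ resistant
Doxycycline: 32 μg/mL is in 16–32 μg/mL → intermediate
Chloramphenicol 33 mm: ≥ 23 mm → Susceptible
Ceftazidime (20 mm) ≥ 19 mm ⇒ Susceptible

I, S, S, R, I, S, S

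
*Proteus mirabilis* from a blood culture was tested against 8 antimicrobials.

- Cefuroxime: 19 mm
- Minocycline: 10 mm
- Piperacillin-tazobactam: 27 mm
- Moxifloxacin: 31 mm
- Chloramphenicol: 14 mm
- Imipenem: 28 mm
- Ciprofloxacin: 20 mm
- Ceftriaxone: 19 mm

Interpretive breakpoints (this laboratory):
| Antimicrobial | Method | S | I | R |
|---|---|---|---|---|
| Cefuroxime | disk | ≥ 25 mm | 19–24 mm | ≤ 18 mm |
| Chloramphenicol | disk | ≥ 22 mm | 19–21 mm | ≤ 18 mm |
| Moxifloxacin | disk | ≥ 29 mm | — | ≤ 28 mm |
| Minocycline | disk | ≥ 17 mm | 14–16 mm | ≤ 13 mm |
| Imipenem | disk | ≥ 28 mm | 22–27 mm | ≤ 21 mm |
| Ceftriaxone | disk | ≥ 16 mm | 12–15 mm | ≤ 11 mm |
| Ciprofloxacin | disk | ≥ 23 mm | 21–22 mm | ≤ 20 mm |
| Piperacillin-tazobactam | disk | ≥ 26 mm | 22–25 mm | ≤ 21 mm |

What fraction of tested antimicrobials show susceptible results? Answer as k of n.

4 of 8

Cefuroxime: 19 mm is in 19–24 mm ⇒ intermediate
Minocycline (10 mm) ≤ 13 mm — Resistant
Piperacillin-tazobactam (27 mm) ≥ 26 mm — S
Moxifloxacin 31 mm: ≥ 29 mm → S
Chloramphenicol 14 mm: ≤ 18 mm ⇒ R
Imipenem (28 mm) ≥ 28 mm ⇒ Susceptible
Ciprofloxacin (20 mm) ≤ 20 mm — R
Ceftriaxone 19 mm: ≥ 16 mm ⇒ susceptible
Susceptible: 4/8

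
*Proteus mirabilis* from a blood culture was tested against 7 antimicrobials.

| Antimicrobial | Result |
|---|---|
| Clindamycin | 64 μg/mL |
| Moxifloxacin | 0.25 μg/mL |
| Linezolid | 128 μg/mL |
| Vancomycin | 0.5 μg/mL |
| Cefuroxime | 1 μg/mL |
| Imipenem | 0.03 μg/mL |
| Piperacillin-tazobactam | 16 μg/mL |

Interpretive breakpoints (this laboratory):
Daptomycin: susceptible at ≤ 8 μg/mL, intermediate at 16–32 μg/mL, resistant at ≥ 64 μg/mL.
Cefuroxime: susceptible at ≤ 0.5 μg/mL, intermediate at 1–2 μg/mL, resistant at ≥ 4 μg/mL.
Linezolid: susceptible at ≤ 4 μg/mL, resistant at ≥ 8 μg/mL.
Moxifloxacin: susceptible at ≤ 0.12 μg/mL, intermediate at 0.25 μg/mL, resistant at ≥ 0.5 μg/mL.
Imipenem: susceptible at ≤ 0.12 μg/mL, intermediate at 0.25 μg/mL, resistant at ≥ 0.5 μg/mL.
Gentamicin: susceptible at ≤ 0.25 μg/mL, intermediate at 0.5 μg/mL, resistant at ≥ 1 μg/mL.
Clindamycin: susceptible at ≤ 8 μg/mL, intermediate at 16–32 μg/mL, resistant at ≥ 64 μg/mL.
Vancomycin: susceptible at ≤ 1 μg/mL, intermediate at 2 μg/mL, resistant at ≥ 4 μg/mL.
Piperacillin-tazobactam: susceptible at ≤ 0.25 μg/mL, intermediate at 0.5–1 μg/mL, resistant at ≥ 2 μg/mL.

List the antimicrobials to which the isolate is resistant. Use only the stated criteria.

clindamycin, linezolid, piperacillin-tazobactam

Clindamycin: 64 μg/mL is ≥ 64 μg/mL ⇒ R
Moxifloxacin: 0.25 μg/mL is = 0.25 μg/mL — intermediate
Linezolid 128 μg/mL: ≥ 8 μg/mL ⇒ Resistant
Vancomycin (0.5 μg/mL) ≤ 1 μg/mL → S
Cefuroxime (1 μg/mL) in 1–2 μg/mL — I
Imipenem (0.03 μg/mL) ≤ 0.12 μg/mL ⇒ Susceptible
Piperacillin-tazobactam: 16 μg/mL is ≥ 2 μg/mL ⇒ Resistant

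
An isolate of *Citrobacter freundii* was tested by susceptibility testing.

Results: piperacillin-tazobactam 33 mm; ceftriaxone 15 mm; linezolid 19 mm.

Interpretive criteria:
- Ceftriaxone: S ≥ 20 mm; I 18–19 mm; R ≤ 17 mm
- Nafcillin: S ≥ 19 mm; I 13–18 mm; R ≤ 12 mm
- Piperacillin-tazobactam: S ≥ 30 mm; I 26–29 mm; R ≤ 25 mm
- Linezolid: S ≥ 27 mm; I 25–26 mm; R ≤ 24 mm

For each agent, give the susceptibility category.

Piperacillin-tazobactam (33 mm) ≥ 30 mm — susceptible
Ceftriaxone 15 mm: ≤ 17 mm — R
Linezolid (19 mm) ≤ 24 mm → R

S, R, R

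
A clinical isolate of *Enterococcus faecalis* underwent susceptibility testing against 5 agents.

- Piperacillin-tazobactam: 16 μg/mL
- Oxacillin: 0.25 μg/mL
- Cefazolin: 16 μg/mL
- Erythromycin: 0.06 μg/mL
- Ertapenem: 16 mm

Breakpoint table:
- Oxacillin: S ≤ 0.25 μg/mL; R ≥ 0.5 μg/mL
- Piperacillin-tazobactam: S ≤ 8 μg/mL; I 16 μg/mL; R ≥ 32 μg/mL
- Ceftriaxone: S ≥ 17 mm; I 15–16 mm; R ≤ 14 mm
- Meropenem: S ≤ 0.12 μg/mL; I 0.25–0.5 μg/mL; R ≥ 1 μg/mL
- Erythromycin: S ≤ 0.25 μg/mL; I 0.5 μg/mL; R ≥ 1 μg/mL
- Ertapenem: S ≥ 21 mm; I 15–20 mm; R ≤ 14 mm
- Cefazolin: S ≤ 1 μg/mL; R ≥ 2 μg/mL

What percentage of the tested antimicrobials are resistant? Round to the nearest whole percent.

20%

Piperacillin-tazobactam 16 μg/mL: = 16 μg/mL — intermediate
Oxacillin 0.25 μg/mL: ≤ 0.25 μg/mL ⇒ susceptible
Cefazolin (16 μg/mL) ≥ 2 μg/mL — resistant
Erythromycin: 0.06 μg/mL is ≤ 0.25 μg/mL → susceptible
Ertapenem 16 mm: in 15–20 mm ⇒ intermediate
Resistant: 1/5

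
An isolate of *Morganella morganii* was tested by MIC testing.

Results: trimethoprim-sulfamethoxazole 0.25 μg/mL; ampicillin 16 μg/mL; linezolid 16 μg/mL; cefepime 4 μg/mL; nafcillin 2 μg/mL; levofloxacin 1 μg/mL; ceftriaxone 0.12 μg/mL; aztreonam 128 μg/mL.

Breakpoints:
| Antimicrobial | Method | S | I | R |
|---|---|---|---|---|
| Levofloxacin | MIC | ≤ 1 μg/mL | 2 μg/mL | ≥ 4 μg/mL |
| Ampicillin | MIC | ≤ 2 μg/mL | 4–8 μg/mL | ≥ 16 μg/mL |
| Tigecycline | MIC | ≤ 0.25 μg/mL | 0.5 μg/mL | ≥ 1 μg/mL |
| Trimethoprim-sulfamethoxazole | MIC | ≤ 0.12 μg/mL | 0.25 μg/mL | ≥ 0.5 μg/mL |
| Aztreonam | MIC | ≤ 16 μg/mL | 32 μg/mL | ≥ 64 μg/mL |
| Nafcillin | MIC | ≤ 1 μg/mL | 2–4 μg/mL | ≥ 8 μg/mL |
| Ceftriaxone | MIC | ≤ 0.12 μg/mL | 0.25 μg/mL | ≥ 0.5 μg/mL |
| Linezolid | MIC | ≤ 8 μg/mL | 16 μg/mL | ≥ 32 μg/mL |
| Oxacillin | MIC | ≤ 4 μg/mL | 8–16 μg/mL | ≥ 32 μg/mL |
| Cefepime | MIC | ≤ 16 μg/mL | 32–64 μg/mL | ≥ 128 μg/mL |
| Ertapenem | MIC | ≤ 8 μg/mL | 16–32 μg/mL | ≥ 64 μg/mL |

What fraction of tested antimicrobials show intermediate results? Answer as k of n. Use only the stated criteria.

Trimethoprim-sulfamethoxazole (0.25 μg/mL) = 0.25 μg/mL — Intermediate
Ampicillin 16 μg/mL: ≥ 16 μg/mL ⇒ R
Linezolid 16 μg/mL: = 16 μg/mL — Intermediate
Cefepime: 4 μg/mL is ≤ 16 μg/mL ⇒ Susceptible
Nafcillin (2 μg/mL) in 2–4 μg/mL → I
Levofloxacin (1 μg/mL) ≤ 1 μg/mL → Susceptible
Ceftriaxone (0.12 μg/mL) ≤ 0.12 μg/mL → susceptible
Aztreonam (128 μg/mL) ≥ 64 μg/mL ⇒ resistant
Intermediate: 3/8

3 of 8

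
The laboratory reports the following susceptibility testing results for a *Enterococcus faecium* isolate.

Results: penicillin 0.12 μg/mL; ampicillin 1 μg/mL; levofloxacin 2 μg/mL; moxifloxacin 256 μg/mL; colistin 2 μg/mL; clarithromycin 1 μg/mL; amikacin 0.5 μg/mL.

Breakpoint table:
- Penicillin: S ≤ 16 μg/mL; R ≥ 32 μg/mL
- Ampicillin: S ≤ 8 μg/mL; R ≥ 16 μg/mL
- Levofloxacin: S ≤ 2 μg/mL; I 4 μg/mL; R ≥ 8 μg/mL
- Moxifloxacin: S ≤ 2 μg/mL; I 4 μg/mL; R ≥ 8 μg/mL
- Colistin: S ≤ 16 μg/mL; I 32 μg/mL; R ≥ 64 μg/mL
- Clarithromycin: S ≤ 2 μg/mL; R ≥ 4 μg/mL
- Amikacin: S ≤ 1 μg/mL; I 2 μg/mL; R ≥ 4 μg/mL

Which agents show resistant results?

moxifloxacin

Penicillin 0.12 μg/mL: ≤ 16 μg/mL → S
Ampicillin 1 μg/mL: ≤ 8 μg/mL → susceptible
Levofloxacin 2 μg/mL: ≤ 2 μg/mL → susceptible
Moxifloxacin (256 μg/mL) ≥ 8 μg/mL → resistant
Colistin (2 μg/mL) ≤ 16 μg/mL ⇒ Susceptible
Clarithromycin (1 μg/mL) ≤ 2 μg/mL — susceptible
Amikacin (0.5 μg/mL) ≤ 1 μg/mL ⇒ Susceptible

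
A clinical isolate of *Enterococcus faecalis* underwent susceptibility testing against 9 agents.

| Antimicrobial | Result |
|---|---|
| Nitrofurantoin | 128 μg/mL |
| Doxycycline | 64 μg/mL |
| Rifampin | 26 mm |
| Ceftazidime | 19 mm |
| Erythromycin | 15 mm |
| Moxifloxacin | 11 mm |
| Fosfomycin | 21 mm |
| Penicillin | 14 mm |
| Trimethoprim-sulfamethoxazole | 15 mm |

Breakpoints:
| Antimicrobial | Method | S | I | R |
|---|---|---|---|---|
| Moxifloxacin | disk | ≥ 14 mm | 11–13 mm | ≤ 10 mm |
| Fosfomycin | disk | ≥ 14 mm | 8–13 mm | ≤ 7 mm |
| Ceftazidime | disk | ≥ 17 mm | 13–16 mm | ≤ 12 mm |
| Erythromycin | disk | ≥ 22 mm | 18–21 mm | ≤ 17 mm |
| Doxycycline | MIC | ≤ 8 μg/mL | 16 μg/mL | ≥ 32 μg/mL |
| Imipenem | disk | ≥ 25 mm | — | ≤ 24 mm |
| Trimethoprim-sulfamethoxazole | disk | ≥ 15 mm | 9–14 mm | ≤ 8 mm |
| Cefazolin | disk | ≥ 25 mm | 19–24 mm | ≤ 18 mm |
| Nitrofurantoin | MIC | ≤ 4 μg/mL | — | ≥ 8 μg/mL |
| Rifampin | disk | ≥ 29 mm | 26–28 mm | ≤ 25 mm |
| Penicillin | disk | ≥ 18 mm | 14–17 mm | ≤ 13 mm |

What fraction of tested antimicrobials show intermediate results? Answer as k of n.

3 of 9

Nitrofurantoin 128 μg/mL: ≥ 8 μg/mL — R
Doxycycline: 64 μg/mL is ≥ 32 μg/mL → R
Rifampin: 26 mm is in 26–28 mm — I
Ceftazidime (19 mm) ≥ 17 mm → S
Erythromycin (15 mm) ≤ 17 mm ⇒ resistant
Moxifloxacin (11 mm) in 11–13 mm ⇒ I
Fosfomycin: 21 mm is ≥ 14 mm → Susceptible
Penicillin: 14 mm is in 14–17 mm ⇒ intermediate
Trimethoprim-sulfamethoxazole 15 mm: ≥ 15 mm — Susceptible
Intermediate: 3/9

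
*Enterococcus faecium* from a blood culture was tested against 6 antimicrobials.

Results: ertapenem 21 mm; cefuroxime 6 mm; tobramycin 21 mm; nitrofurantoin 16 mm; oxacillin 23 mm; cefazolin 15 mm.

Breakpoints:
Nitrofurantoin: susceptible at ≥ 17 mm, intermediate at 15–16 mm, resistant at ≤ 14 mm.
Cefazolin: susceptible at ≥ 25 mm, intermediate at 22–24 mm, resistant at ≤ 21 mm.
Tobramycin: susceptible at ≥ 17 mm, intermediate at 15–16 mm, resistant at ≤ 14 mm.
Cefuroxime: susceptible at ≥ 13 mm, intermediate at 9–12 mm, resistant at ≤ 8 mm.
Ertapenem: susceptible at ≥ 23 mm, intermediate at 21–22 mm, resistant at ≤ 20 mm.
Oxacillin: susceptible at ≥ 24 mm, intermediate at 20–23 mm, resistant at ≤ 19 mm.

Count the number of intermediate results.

Ertapenem 21 mm: in 21–22 mm ⇒ Intermediate
Cefuroxime: 6 mm is ≤ 8 mm — Resistant
Tobramycin: 21 mm is ≥ 17 mm — susceptible
Nitrofurantoin (16 mm) in 15–16 mm ⇒ I
Oxacillin 23 mm: in 20–23 mm — intermediate
Cefazolin: 15 mm is ≤ 21 mm ⇒ resistant
Intermediate: 3

3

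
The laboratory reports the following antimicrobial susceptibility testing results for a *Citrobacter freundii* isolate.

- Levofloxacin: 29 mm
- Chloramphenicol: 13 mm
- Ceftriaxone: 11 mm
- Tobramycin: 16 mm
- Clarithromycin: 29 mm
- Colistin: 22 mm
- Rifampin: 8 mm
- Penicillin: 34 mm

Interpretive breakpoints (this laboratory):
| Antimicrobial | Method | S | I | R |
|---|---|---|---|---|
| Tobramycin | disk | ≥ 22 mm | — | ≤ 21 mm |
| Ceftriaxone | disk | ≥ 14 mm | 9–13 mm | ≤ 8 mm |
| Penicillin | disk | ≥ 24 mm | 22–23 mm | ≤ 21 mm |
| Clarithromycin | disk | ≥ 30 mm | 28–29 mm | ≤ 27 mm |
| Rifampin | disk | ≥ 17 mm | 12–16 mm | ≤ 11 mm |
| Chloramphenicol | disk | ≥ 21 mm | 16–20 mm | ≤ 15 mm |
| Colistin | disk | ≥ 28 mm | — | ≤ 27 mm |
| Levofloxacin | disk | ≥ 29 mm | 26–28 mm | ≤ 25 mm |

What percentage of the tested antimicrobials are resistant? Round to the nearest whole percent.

Levofloxacin 29 mm: ≥ 29 mm → S
Chloramphenicol (13 mm) ≤ 15 mm ⇒ Resistant
Ceftriaxone (11 mm) in 9–13 mm ⇒ I
Tobramycin: 16 mm is ≤ 21 mm — Resistant
Clarithromycin 29 mm: in 28–29 mm → I
Colistin 22 mm: ≤ 27 mm → resistant
Rifampin: 8 mm is ≤ 11 mm ⇒ resistant
Penicillin: 34 mm is ≥ 24 mm → S
Resistant: 4/8

50%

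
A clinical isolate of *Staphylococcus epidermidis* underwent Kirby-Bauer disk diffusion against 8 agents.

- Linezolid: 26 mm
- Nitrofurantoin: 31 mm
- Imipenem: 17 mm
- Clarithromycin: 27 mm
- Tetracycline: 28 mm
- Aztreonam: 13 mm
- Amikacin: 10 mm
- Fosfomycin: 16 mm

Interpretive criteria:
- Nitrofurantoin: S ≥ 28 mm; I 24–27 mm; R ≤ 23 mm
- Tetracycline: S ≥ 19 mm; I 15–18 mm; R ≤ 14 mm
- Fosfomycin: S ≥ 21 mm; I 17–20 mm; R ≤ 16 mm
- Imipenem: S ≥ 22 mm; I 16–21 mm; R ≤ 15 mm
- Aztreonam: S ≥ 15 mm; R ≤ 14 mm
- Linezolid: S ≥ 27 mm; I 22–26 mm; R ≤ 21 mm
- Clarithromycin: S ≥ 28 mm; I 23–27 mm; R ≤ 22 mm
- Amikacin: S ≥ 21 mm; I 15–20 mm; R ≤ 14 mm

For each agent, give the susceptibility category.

Linezolid (26 mm) in 22–26 mm — intermediate
Nitrofurantoin: 31 mm is ≥ 28 mm — Susceptible
Imipenem (17 mm) in 16–21 mm — I
Clarithromycin (27 mm) in 23–27 mm ⇒ I
Tetracycline 28 mm: ≥ 19 mm → S
Aztreonam: 13 mm is ≤ 14 mm → R
Amikacin: 10 mm is ≤ 14 mm — R
Fosfomycin 16 mm: ≤ 16 mm ⇒ R

I, S, I, I, S, R, R, R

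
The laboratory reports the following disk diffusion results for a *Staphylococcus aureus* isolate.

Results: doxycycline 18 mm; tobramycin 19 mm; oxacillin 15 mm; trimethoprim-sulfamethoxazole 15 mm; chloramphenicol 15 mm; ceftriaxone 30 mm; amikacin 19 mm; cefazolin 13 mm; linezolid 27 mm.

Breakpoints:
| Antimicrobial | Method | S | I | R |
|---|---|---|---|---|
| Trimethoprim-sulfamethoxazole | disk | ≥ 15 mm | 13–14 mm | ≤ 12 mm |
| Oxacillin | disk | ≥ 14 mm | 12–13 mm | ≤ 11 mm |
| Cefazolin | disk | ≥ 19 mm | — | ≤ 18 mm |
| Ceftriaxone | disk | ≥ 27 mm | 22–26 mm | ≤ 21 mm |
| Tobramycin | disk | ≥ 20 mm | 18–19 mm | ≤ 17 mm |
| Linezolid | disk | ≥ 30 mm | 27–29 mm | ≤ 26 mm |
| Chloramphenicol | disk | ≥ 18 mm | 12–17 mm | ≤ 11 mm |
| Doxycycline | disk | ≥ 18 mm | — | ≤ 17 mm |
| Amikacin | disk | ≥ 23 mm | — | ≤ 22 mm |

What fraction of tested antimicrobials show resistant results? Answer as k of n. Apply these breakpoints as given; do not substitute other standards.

Doxycycline 18 mm: ≥ 18 mm — S
Tobramycin (19 mm) in 18–19 mm ⇒ intermediate
Oxacillin (15 mm) ≥ 14 mm — susceptible
Trimethoprim-sulfamethoxazole: 15 mm is ≥ 15 mm — susceptible
Chloramphenicol 15 mm: in 12–17 mm ⇒ I
Ceftriaxone (30 mm) ≥ 27 mm ⇒ susceptible
Amikacin (19 mm) ≤ 22 mm — resistant
Cefazolin: 13 mm is ≤ 18 mm ⇒ resistant
Linezolid 27 mm: in 27–29 mm ⇒ I
Resistant: 2/9

2 of 9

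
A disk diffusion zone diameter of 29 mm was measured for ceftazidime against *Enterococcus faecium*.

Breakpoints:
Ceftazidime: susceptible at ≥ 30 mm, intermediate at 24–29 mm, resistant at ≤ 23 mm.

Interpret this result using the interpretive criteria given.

Intermediate

Ceftazidime 29 mm: in 24–29 mm ⇒ intermediate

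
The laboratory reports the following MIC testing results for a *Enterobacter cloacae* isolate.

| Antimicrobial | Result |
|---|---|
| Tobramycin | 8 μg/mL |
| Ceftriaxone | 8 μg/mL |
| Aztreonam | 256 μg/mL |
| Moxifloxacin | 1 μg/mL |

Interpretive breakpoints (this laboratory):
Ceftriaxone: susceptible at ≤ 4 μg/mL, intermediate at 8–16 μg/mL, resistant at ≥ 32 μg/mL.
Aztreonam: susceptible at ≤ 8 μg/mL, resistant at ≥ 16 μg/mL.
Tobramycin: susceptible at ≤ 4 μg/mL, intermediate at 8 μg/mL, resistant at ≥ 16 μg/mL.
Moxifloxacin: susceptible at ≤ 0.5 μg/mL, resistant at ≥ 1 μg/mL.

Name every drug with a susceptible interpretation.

none

Tobramycin (8 μg/mL) = 8 μg/mL — intermediate
Ceftriaxone: 8 μg/mL is in 8–16 μg/mL — I
Aztreonam 256 μg/mL: ≥ 16 μg/mL → resistant
Moxifloxacin 1 μg/mL: ≥ 1 μg/mL ⇒ resistant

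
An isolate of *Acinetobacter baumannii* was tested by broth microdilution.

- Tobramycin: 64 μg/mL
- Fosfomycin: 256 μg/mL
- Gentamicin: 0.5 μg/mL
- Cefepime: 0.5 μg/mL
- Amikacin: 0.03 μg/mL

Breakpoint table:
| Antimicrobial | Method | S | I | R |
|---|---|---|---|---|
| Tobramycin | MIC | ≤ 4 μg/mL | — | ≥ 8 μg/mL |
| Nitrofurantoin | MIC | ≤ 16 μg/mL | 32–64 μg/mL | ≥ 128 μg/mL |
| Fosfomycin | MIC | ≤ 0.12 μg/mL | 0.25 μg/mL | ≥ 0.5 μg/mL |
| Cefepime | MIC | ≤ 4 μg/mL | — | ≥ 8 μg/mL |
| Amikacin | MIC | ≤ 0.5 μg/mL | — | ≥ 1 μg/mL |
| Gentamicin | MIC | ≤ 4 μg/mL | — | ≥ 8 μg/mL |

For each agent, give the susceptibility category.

Tobramycin (64 μg/mL) ≥ 8 μg/mL → R
Fosfomycin: 256 μg/mL is ≥ 0.5 μg/mL → resistant
Gentamicin (0.5 μg/mL) ≤ 4 μg/mL ⇒ S
Cefepime (0.5 μg/mL) ≤ 4 μg/mL → Susceptible
Amikacin 0.03 μg/mL: ≤ 0.5 μg/mL → susceptible

R, R, S, S, S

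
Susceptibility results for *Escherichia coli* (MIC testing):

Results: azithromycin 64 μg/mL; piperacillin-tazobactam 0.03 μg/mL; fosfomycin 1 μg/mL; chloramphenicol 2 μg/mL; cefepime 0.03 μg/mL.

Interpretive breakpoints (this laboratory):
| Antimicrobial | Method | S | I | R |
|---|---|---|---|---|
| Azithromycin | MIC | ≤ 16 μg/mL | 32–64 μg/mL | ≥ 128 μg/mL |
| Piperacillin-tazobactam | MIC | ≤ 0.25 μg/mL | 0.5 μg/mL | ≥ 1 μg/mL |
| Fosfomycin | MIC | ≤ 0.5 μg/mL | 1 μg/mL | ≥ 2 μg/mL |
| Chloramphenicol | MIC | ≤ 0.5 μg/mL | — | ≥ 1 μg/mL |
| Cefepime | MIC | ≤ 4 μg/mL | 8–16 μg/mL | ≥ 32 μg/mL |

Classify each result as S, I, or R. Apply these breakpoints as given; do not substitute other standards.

I, S, I, R, S

Azithromycin (64 μg/mL) in 32–64 μg/mL → Intermediate
Piperacillin-tazobactam 0.03 μg/mL: ≤ 0.25 μg/mL — S
Fosfomycin 1 μg/mL: = 1 μg/mL — Intermediate
Chloramphenicol: 2 μg/mL is ≥ 1 μg/mL — resistant
Cefepime (0.03 μg/mL) ≤ 4 μg/mL ⇒ Susceptible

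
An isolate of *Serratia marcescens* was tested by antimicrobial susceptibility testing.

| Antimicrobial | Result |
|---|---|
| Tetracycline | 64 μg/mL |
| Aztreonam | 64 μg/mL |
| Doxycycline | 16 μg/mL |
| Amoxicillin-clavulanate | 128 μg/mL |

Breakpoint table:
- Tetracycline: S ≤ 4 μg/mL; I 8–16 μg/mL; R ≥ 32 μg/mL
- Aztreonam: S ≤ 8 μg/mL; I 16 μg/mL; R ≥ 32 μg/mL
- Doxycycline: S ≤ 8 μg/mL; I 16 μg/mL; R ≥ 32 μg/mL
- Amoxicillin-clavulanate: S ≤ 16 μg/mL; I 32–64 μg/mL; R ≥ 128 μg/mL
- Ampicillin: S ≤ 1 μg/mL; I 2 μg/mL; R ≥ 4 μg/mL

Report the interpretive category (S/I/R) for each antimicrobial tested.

R, R, I, R

Tetracycline: 64 μg/mL is ≥ 32 μg/mL → resistant
Aztreonam: 64 μg/mL is ≥ 32 μg/mL — Resistant
Doxycycline (16 μg/mL) = 16 μg/mL — Intermediate
Amoxicillin-clavulanate (128 μg/mL) ≥ 128 μg/mL → resistant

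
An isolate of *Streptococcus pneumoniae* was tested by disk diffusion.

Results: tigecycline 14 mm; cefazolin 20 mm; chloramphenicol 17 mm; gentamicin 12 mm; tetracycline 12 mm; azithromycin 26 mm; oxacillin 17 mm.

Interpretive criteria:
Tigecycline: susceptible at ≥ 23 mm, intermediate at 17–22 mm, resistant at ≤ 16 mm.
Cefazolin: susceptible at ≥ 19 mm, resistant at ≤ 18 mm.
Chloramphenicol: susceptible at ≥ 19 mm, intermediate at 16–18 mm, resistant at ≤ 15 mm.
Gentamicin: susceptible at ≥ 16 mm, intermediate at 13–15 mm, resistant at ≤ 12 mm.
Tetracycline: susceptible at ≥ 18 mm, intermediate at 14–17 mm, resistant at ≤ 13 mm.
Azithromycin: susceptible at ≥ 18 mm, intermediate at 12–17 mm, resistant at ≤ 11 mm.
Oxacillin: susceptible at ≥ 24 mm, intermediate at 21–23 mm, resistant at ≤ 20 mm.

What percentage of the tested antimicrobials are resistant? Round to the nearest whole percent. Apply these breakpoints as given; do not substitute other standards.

57%

Tigecycline: 14 mm is ≤ 16 mm ⇒ resistant
Cefazolin 20 mm: ≥ 19 mm — S
Chloramphenicol 17 mm: in 16–18 mm — Intermediate
Gentamicin (12 mm) ≤ 12 mm ⇒ Resistant
Tetracycline 12 mm: ≤ 13 mm → Resistant
Azithromycin 26 mm: ≥ 18 mm → S
Oxacillin (17 mm) ≤ 20 mm ⇒ Resistant
Resistant: 4/7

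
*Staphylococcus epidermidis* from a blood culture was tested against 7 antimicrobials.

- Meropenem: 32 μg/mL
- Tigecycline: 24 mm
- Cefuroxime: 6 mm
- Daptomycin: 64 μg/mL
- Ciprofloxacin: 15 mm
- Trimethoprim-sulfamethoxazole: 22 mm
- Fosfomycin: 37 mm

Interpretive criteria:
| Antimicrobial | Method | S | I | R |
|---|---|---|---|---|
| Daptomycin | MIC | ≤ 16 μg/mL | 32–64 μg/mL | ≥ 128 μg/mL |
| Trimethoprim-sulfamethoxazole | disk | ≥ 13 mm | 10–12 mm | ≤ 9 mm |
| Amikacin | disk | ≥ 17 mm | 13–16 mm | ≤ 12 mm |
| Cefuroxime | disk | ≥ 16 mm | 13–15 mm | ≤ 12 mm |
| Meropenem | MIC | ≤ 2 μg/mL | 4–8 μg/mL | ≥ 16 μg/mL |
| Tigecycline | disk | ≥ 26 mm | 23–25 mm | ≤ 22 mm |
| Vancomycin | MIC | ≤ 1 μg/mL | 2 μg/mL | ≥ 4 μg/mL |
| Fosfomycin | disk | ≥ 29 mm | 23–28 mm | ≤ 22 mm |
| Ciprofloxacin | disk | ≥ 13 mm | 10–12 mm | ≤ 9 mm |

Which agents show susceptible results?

ciprofloxacin, trimethoprim-sulfamethoxazole, fosfomycin

Meropenem: 32 μg/mL is ≥ 16 μg/mL — resistant
Tigecycline 24 mm: in 23–25 mm → Intermediate
Cefuroxime (6 mm) ≤ 12 mm ⇒ R
Daptomycin (64 μg/mL) in 32–64 μg/mL ⇒ I
Ciprofloxacin 15 mm: ≥ 13 mm → susceptible
Trimethoprim-sulfamethoxazole (22 mm) ≥ 13 mm — susceptible
Fosfomycin (37 mm) ≥ 29 mm ⇒ susceptible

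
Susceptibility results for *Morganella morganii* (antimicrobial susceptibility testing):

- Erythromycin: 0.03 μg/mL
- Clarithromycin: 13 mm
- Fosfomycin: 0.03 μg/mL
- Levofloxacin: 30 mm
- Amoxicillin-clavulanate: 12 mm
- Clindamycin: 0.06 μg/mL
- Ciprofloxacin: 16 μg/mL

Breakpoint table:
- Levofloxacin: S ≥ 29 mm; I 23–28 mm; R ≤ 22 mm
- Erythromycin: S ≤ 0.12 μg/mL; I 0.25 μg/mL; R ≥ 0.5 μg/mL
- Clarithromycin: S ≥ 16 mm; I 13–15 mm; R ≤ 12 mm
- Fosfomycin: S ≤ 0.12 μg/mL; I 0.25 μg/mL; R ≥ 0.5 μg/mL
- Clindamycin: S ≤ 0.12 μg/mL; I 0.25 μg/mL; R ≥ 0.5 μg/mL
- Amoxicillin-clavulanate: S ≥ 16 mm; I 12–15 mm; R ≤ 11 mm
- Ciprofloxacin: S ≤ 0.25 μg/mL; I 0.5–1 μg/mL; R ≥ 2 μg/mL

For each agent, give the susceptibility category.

S, I, S, S, I, S, R

Erythromycin (0.03 μg/mL) ≤ 0.12 μg/mL → S
Clarithromycin (13 mm) in 13–15 mm — Intermediate
Fosfomycin 0.03 μg/mL: ≤ 0.12 μg/mL — susceptible
Levofloxacin (30 mm) ≥ 29 mm → S
Amoxicillin-clavulanate (12 mm) in 12–15 mm — I
Clindamycin 0.06 μg/mL: ≤ 0.12 μg/mL — S
Ciprofloxacin (16 μg/mL) ≥ 2 μg/mL → Resistant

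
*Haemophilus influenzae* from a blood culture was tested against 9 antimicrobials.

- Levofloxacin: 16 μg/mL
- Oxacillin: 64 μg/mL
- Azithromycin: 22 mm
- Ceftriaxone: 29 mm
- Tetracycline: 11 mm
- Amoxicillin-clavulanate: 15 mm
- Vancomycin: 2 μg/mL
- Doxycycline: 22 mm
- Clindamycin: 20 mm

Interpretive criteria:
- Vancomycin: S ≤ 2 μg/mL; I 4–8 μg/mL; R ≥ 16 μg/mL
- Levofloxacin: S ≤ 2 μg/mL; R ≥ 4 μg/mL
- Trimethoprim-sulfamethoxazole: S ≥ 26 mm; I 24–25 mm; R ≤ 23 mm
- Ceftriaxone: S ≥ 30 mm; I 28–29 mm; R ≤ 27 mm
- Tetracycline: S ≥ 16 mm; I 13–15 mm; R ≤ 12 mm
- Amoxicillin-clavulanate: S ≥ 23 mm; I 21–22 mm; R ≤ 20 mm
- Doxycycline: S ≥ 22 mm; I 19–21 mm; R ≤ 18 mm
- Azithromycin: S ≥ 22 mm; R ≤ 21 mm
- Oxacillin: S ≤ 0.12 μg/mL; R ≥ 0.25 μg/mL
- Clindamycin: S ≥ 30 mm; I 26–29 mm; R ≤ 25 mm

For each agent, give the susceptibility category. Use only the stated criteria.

R, R, S, I, R, R, S, S, R

Levofloxacin: 16 μg/mL is ≥ 4 μg/mL → resistant
Oxacillin (64 μg/mL) ≥ 0.25 μg/mL — Resistant
Azithromycin 22 mm: ≥ 22 mm ⇒ Susceptible
Ceftriaxone 29 mm: in 28–29 mm → I
Tetracycline 11 mm: ≤ 12 mm → Resistant
Amoxicillin-clavulanate (15 mm) ≤ 20 mm — resistant
Vancomycin: 2 μg/mL is ≤ 2 μg/mL — susceptible
Doxycycline: 22 mm is ≥ 22 mm → susceptible
Clindamycin 20 mm: ≤ 25 mm → R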